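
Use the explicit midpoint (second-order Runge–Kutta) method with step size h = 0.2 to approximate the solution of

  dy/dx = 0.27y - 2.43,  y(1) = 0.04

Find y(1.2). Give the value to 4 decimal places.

-0.4569

Midpoint: k1 = f(x_n, y_n); k2 = f(x_n + h/2, y_n + (h/2)·k1); y_{n+1} = y_n + h·k2.
x=1.000000, y=0.040000:
  k1 = f(1.000000, 0.040000) = -2.419200
  k2 = f(1.100000, -0.201920) = -2.484518
  y ← 0.040000 + 0.2·(-2.484518) = -0.456904
y(1.2) ≈ -0.4569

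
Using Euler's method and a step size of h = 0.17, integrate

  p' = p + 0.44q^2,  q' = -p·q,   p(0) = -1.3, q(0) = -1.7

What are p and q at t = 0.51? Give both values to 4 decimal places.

-0.9280, -3.0554

Euler on (p,q): p_{n+1} = p_n + h·p', q_{n+1} = q_n + h·q'.
0.000000: (-1.300000, -1.700000); f=(-0.028400, -2.210000) → (-1.304828, -2.075700)
0.170000: (-1.304828, -2.075700); f=(0.590925, -2.708431) → (-1.204371, -2.536133)
0.340000: (-1.204371, -2.536133); f=(1.625697, -3.054445) → (-0.928002, -3.055389)
(p(0.51), q(0.51)) ≈ (-0.9280, -3.0554)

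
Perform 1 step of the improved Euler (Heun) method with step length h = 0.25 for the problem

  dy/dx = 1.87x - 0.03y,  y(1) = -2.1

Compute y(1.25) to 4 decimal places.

-1.5601

Heun: k1 = f(x_n, y_n); k2 = f(x_n + h, y_n + h·k1); y_{n+1} = y_n + (h/2)·(k1 + k2).
x=1.000000, y=-2.100000:
  k1 = f(1.000000, -2.100000) = 1.933000
  k2 = f(1.250000, -1.616750) = 2.386003
  y ← -2.100000 + (0.25/2)·(1.933000 + 2.386003) = -1.560125
y(1.25) ≈ -1.5601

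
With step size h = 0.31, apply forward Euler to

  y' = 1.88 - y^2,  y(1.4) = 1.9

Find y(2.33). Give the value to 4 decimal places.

1.3710

Euler: y_{n+1} = y_n + h·f(x_n, y_n).
x=1.400000, y=1.900000: f=-1.730000 → y ← 1.900000 + 0.31·(-1.730000) = 1.363700
x=1.710000, y=1.363700: f=0.020322 → y ← 1.363700 + 0.31·0.020322 = 1.370000
x=2.020000, y=1.370000: f=0.003100 → y ← 1.370000 + 0.31·0.003100 = 1.370961
y(2.33) ≈ 1.3710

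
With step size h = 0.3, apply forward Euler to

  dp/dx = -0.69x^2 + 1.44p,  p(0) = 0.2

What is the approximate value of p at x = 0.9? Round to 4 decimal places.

0.4861

Euler: p_{n+1} = p_n + h·f(x_n, p_n).
x=0.000000, p=0.200000: f=0.288000 → p ← 0.200000 + 0.3·0.288000 = 0.286400
x=0.300000, p=0.286400: f=0.350316 → p ← 0.286400 + 0.3·0.350316 = 0.391495
x=0.600000, p=0.391495: f=0.315353 → p ← 0.391495 + 0.3·0.315353 = 0.486101
p(0.9) ≈ 0.4861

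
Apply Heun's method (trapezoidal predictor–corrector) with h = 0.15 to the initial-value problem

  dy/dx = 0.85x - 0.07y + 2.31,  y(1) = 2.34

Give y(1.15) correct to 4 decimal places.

2.7966

Heun: k1 = f(x_n, y_n); k2 = f(x_n + h, y_n + h·k1); y_{n+1} = y_n + (h/2)·(k1 + k2).
x=1.000000, y=2.340000:
  k1 = f(1.000000, 2.340000) = 2.996200
  k2 = f(1.150000, 2.789430) = 3.092240
  y ← 2.340000 + (0.15/2)·(2.996200 + 3.092240) = 2.796633
y(1.15) ≈ 2.7966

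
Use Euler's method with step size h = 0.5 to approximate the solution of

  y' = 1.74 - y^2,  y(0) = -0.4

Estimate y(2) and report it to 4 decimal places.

1.3077

Euler: y_{n+1} = y_n + h·f(s_n, y_n).
s=0.000000, y=-0.400000: f=1.580000 → y ← -0.400000 + 0.5·1.580000 = 0.390000
s=0.500000, y=0.390000: f=1.587900 → y ← 0.390000 + 0.5·1.587900 = 1.183950
s=1.000000, y=1.183950: f=0.338262 → y ← 1.183950 + 0.5·0.338262 = 1.353081
s=1.500000, y=1.353081: f=-0.090829 → y ← 1.353081 + 0.5·(-0.090829) = 1.307667
y(2) ≈ 1.3077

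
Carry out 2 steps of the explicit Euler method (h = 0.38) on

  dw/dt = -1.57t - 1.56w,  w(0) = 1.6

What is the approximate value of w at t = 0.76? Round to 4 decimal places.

0.0386

Euler: w_{n+1} = w_n + h·f(t_n, w_n).
t=0.000000, w=1.600000: f=-2.496000 → w ← 1.600000 + 0.38·(-2.496000) = 0.651520
t=0.380000, w=0.651520: f=-1.612971 → w ← 0.651520 + 0.38·(-1.612971) = 0.038591
w(0.76) ≈ 0.0386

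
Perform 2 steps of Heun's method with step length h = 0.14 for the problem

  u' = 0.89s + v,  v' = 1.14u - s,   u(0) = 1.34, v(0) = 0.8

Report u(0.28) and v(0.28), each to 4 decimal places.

1.6588, 1.2318

Heun on (u,v): k1 = f(s_n, state_n); k2 = f(s_n + h, state_n + h·k1); state_{n+1} = state_n + (h/2)·(k1 + k2).
0.000000: (1.340000, 0.800000)
  k1 = (0.800000, 1.527600)
  predictor → (1.452000, 1.013864)
  k2 = (1.138464, 1.515280)
  → (1.475692, 1.013002)
0.140000: (1.475692, 1.013002)
  k1 = (1.137602, 1.542289)
  predictor → (1.634957, 1.228922)
  k2 = (1.478122, 1.583851)
  → (1.658793, 1.231831)
(u(0.28), v(0.28)) ≈ (1.6588, 1.2318)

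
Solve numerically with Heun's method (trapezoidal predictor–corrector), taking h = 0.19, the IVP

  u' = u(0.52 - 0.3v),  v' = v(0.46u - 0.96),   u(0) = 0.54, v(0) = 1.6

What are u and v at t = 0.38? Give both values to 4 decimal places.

Heun on (u,v): k1 = f(t_n, state_n); k2 = f(t_n + h, state_n + h·k1); state_{n+1} = state_n + (h/2)·(k1 + k2).
0.000000: (0.540000, 1.600000)
  k1 = (0.021600, -1.138560)
  predictor → (0.544104, 1.383674)
  k2 = (0.057075, -0.982010)
  → (0.547474, 1.398546)
0.190000: (0.547474, 1.398546)
  k1 = (0.054986, -0.990397)
  predictor → (0.557922, 1.210370)
  k2 = (0.087532, -0.851321)
  → (0.561013, 1.223583)
(u(0.38), v(0.38)) ≈ (0.5610, 1.2236)

0.5610, 1.2236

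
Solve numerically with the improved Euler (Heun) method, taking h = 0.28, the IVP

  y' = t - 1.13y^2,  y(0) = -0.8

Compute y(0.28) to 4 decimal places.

-1.0210

Heun: k1 = f(t_n, y_n); k2 = f(t_n + h, y_n + h·k1); y_{n+1} = y_n + (h/2)·(k1 + k2).
t=0.000000, y=-0.800000:
  k1 = f(0.000000, -0.800000) = -0.723200
  k2 = f(0.280000, -1.002496) = -0.855648
  y ← -0.800000 + (0.28/2)·(-0.723200 + (-0.855648)) = -1.021039
y(0.28) ≈ -1.0210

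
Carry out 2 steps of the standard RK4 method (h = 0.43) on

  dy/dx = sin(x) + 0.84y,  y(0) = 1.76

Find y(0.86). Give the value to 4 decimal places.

4.0757

RK4: k1 = f(x_n, y_n); k2 = f(x_n + h/2, y_n + (h/2)·k1); k3 = f(x_n + h/2, y_n + (h/2)·k2); k4 = f(x_n + h, y_n + h·k3); y_{n+1} = y_n + (h/6)·(k1 + 2k2 + 2k3 + k4).
x=0.000000, y=1.760000:
  k1 = f(0.000000, 1.760000) = 1.478400
  k2 = f(0.215000, 2.077856) = 1.958746
  k3 = f(0.215000, 2.181130) = 2.045497
  k4 = f(0.430000, 2.639564) = 2.634104
  y ← 1.760000 + (0.43/6)·(k1 + 2k2 + 2k3 + k4) = 2.628671
x=0.430000, y=2.628671:
  k1 = f(0.430000, 2.628671) = 2.624954
  k2 = f(0.645000, 3.193036) = 3.283349
  k3 = f(0.645000, 3.334591) = 3.402255
  k4 = f(0.860000, 4.091641) = 4.194821
  y ← 2.628671 + (0.43/6)·(k1 + 2k2 + 2k3 + k4) = 4.075691
y(0.86) ≈ 4.0757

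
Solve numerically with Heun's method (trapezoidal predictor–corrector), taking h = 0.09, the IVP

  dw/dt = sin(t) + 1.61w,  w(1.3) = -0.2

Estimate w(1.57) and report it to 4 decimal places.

Heun: k1 = f(t_n, w_n); k2 = f(t_n + h, w_n + h·k1); w_{n+1} = w_n + (h/2)·(k1 + k2).
t=1.300000, w=-0.200000:
  k1 = f(1.300000, -0.200000) = 0.641558
  k2 = f(1.390000, -0.142260) = 0.754663
  w ← -0.200000 + (0.09/2)·(0.641558 + 0.754663) = -0.137170
t=1.390000, w=-0.137170:
  k1 = f(1.390000, -0.137170) = 0.762857
  k2 = f(1.480000, -0.068513) = 0.885575
  w ← -0.137170 + (0.09/2)·(0.762857 + 0.885575) = -0.062991
t=1.480000, w=-0.062991:
  k1 = f(1.480000, -0.062991) = 0.894466
  k2 = f(1.570000, 0.017511) = 1.028193
  w ← -0.062991 + (0.09/2)·(0.894466 + 1.028193) = 0.023529
w(1.57) ≈ 0.0235

0.0235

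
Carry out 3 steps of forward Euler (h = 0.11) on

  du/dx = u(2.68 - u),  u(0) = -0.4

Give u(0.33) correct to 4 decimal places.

Euler: u_{n+1} = u_n + h·f(x_n, u_n).
x=0.000000, u=-0.400000: f=-1.232000 → u ← -0.400000 + 0.11·(-1.232000) = -0.535520
x=0.110000, u=-0.535520: f=-1.721975 → u ← -0.535520 + 0.11·(-1.721975) = -0.724937
x=0.220000, u=-0.724937: f=-2.468366 → u ← -0.724937 + 0.11·(-2.468366) = -0.996458
u(0.33) ≈ -0.9965

-0.9965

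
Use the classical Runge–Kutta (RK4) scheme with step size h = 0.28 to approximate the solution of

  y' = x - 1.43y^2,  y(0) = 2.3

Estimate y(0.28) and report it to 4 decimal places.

RK4: k1 = f(x_n, y_n); k2 = f(x_n + h/2, y_n + (h/2)·k1); k3 = f(x_n + h/2, y_n + (h/2)·k2); k4 = f(x_n + h, y_n + h·k3); y_{n+1} = y_n + (h/6)·(k1 + 2k2 + 2k3 + k4).
x=0.000000, y=2.300000:
  k1 = f(0.000000, 2.300000) = -7.564700
  k2 = f(0.140000, 1.240942) = -2.062110
  k3 = f(0.140000, 2.011305) = -5.644845
  k4 = f(0.280000, 0.719443) = -0.460166
  y ← 2.300000 + (0.28/6)·(k1 + 2k2 + 2k3 + k4) = 1.206190
y(0.28) ≈ 1.2062

1.2062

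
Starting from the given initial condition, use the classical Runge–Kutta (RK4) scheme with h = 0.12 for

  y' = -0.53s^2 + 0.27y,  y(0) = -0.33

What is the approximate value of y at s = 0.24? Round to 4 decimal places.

RK4: k1 = f(s_n, y_n); k2 = f(s_n + h/2, y_n + (h/2)·k1); k3 = f(s_n + h/2, y_n + (h/2)·k2); k4 = f(s_n + h, y_n + h·k3); y_{n+1} = y_n + (h/6)·(k1 + 2k2 + 2k3 + k4).
s=0.000000, y=-0.330000:
  k1 = f(0.000000, -0.330000) = -0.089100
  k2 = f(0.060000, -0.335346) = -0.092451
  k3 = f(0.060000, -0.335547) = -0.092506
  k4 = f(0.120000, -0.341101) = -0.099729
  y ← -0.330000 + (0.12/6)·(k1 + 2k2 + 2k3 + k4) = -0.341175
s=0.120000, y=-0.341175:
  k1 = f(0.120000, -0.341175) = -0.099749
  k2 = f(0.180000, -0.347160) = -0.110905
  k3 = f(0.180000, -0.347829) = -0.111086
  k4 = f(0.240000, -0.354505) = -0.126244
  y ← -0.341175 + (0.12/6)·(k1 + 2k2 + 2k3 + k4) = -0.354574
y(0.24) ≈ -0.3546

-0.3546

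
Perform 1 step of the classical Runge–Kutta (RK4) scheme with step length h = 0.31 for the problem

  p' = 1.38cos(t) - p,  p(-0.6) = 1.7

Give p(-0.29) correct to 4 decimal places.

RK4: k1 = f(t_n, p_n); k2 = f(t_n + h/2, p_n + (h/2)·k1); k3 = f(t_n + h/2, p_n + (h/2)·k2); k4 = f(t_n + h, p_n + h·k3); p_{n+1} = p_n + (h/6)·(k1 + 2k2 + 2k3 + k4).
t=-0.600000, p=1.700000:
  k1 = f(-0.600000, 1.700000) = -0.561037
  k2 = f(-0.445000, 1.613039) = -0.367437
  k3 = f(-0.445000, 1.643047) = -0.397445
  k4 = f(-0.290000, 1.576792) = -0.254416
  p ← 1.700000 + (0.31/6)·(k1 + 2k2 + 2k3 + k4) = 1.578831
p(-0.29) ≈ 1.5788

1.5788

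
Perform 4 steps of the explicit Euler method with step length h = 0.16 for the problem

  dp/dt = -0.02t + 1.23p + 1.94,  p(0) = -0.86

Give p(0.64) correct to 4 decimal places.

-0.1093

Euler: p_{n+1} = p_n + h·f(t_n, p_n).
t=0.000000, p=-0.860000: f=0.882200 → p ← -0.860000 + 0.16·0.882200 = -0.718848
t=0.160000, p=-0.718848: f=1.052617 → p ← -0.718848 + 0.16·1.052617 = -0.550429
t=0.320000, p=-0.550429: f=1.256572 → p ← -0.550429 + 0.16·1.256572 = -0.349378
t=0.480000, p=-0.349378: f=1.500665 → p ← -0.349378 + 0.16·1.500665 = -0.109271
p(0.64) ≈ -0.1093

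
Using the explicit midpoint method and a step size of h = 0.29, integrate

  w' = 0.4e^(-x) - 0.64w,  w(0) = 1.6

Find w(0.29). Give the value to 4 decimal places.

Midpoint: k1 = f(x_n, w_n); k2 = f(x_n + h/2, w_n + (h/2)·k1); w_{n+1} = w_n + h·k2.
x=0.000000, w=1.600000:
  k1 = f(0.000000, 1.600000) = -0.624000
  k2 = f(0.145000, 1.509520) = -0.620084
  w ← 1.600000 + 0.29·(-0.620084) = 1.420176
w(0.29) ≈ 1.4202

1.4202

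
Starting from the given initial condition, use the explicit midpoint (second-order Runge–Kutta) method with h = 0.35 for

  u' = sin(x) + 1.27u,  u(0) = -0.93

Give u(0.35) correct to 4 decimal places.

-1.3743

Midpoint: k1 = f(x_n, u_n); k2 = f(x_n + h/2, u_n + (h/2)·k1); u_{n+1} = u_n + h·k2.
x=0.000000, u=-0.930000:
  k1 = f(0.000000, -0.930000) = -1.181100
  k2 = f(0.175000, -1.136693) = -1.269491
  u ← -0.930000 + 0.35·(-1.269491) = -1.374322
u(0.35) ≈ -1.3743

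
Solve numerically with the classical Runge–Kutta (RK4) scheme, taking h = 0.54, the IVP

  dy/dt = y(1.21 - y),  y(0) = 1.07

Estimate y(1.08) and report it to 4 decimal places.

RK4: k1 = f(t_n, y_n); k2 = f(t_n + h/2, y_n + (h/2)·k1); k3 = f(t_n + h/2, y_n + (h/2)·k2); k4 = f(t_n + h, y_n + h·k3); y_{n+1} = y_n + (h/6)·(k1 + 2k2 + 2k3 + k4).
t=0.000000, y=1.070000:
  k1 = f(0.000000, 1.070000) = 0.149800
  k2 = f(0.270000, 1.110446) = 0.110549
  k3 = f(0.270000, 1.099848) = 0.121150
  k4 = f(0.540000, 1.135421) = 0.084678
  y ← 1.070000 + (0.54/6)·(k1 + 2k2 + 2k3 + k4) = 1.132809
t=0.540000, y=1.132809:
  k1 = f(0.540000, 1.132809) = 0.087443
  k2 = f(0.810000, 1.156418) = 0.061963
  k3 = f(0.810000, 1.149539) = 0.069502
  k4 = f(1.080000, 1.170340) = 0.046415
  y ← 1.132809 + (0.54/6)·(k1 + 2k2 + 2k3 + k4) = 1.168520
y(1.08) ≈ 1.1685

1.1685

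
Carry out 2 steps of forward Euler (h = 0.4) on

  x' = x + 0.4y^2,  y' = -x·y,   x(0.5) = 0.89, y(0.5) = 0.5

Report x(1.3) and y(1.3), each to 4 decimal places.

1.8170, 0.1564

Euler on (x,y): x_{n+1} = x_n + h·x', y_{n+1} = y_n + h·y'.
0.500000: (0.890000, 0.500000); f=(0.990000, -0.445000) → (1.286000, 0.322000)
0.900000: (1.286000, 0.322000); f=(1.327474, -0.414092) → (1.816989, 0.156363)
(x(1.3), y(1.3)) ≈ (1.8170, 0.1564)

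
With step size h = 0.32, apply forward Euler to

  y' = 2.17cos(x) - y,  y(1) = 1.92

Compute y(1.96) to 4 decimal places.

0.8464

Euler: y_{n+1} = y_n + h·f(x_n, y_n).
x=1.000000, y=1.920000: f=-0.747544 → y ← 1.920000 + 0.32·(-0.747544) = 1.680786
x=1.320000, y=1.680786: f=-1.142245 → y ← 1.680786 + 0.32·(-1.142245) = 1.315267
x=1.640000, y=1.315267: f=-1.465320 → y ← 1.315267 + 0.32·(-1.465320) = 0.846365
y(1.96) ≈ 0.8464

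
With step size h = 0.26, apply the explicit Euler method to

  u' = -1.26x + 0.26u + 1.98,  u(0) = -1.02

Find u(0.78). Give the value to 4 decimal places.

0.1487

Euler: u_{n+1} = u_n + h·f(x_n, u_n).
x=0.000000, u=-1.020000: f=1.714800 → u ← -1.020000 + 0.26·1.714800 = -0.574152
x=0.260000, u=-0.574152: f=1.503120 → u ← -0.574152 + 0.26·1.503120 = -0.183341
x=0.520000, u=-0.183341: f=1.277131 → u ← -0.183341 + 0.26·1.277131 = 0.148713
u(0.78) ≈ 0.1487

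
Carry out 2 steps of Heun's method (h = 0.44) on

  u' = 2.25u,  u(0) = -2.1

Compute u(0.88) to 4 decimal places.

-12.9164

Heun: k1 = f(x_n, u_n); k2 = f(x_n + h, u_n + h·k1); u_{n+1} = u_n + (h/2)·(k1 + k2).
x=0.000000, u=-2.100000:
  k1 = f(0.000000, -2.100000) = -4.725000
  k2 = f(0.440000, -4.179000) = -9.402750
  u ← -2.100000 + (0.44/2)·(-4.725000 + (-9.402750)) = -5.208105
x=0.440000, u=-5.208105:
  k1 = f(0.440000, -5.208105) = -11.718236
  k2 = f(0.880000, -10.364129) = -23.319290
  u ← -5.208105 + (0.44/2)·(-11.718236 + (-23.319290)) = -12.916361
u(0.88) ≈ -12.9164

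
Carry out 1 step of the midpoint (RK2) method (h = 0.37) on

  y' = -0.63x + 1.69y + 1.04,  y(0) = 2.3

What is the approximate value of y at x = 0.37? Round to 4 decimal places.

4.6498

Midpoint: k1 = f(x_n, y_n); k2 = f(x_n + h/2, y_n + (h/2)·k1); y_{n+1} = y_n + h·k2.
x=0.000000, y=2.300000:
  k1 = f(0.000000, 2.300000) = 4.927000
  k2 = f(0.185000, 3.211495) = 6.350877
  y ← 2.300000 + 0.37·6.350877 = 4.649824
y(0.37) ≈ 4.6498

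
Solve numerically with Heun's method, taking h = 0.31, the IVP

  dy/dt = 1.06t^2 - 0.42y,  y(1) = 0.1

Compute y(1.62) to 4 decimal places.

Heun: k1 = f(t_n, y_n); k2 = f(t_n + h, y_n + h·k1); y_{n+1} = y_n + (h/2)·(k1 + k2).
t=1.000000, y=0.100000:
  k1 = f(1.000000, 0.100000) = 1.018000
  k2 = f(1.310000, 0.415580) = 1.644522
  y ← 0.100000 + (0.31/2)·(1.018000 + 1.644522) = 0.512691
t=1.310000, y=0.512691:
  k1 = f(1.310000, 0.512691) = 1.603736
  k2 = f(1.620000, 1.009849) = 2.357727
  y ← 0.512691 + (0.31/2)·(1.603736 + 2.357727) = 1.126718
y(1.62) ≈ 1.1267

1.1267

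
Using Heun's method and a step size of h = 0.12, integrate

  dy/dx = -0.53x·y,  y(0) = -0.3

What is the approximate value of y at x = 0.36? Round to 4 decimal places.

Heun: k1 = f(x_n, y_n); k2 = f(x_n + h, y_n + h·k1); y_{n+1} = y_n + (h/2)·(k1 + k2).
x=0.000000, y=-0.300000:
  k1 = f(0.000000, -0.300000) = 0.000000
  k2 = f(0.120000, -0.300000) = 0.019080
  y ← -0.300000 + (0.12/2)·(0.000000 + 0.019080) = -0.298855
x=0.120000, y=-0.298855:
  k1 = f(0.120000, -0.298855) = 0.019007
  k2 = f(0.240000, -0.296574) = 0.037724
  y ← -0.298855 + (0.12/2)·(0.019007 + 0.037724) = -0.295451
x=0.240000, y=-0.295451:
  k1 = f(0.240000, -0.295451) = 0.037581
  k2 = f(0.360000, -0.290942) = 0.055512
  y ← -0.295451 + (0.12/2)·(0.037581 + 0.055512) = -0.289866
y(0.36) ≈ -0.2899

-0.2899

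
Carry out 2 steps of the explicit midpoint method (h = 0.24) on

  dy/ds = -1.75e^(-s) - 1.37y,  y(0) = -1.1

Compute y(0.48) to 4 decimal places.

Midpoint: k1 = f(s_n, y_n); k2 = f(s_n + h/2, y_n + (h/2)·k1); y_{n+1} = y_n + h·k2.
s=0.000000, y=-1.100000:
  k1 = f(0.000000, -1.100000) = -0.243000
  k2 = f(0.120000, -1.129160) = -0.005162
  y ← -1.100000 + 0.24·(-0.005162) = -1.101239
s=0.240000, y=-1.101239:
  k1 = f(0.240000, -1.101239) = 0.132098
  k2 = f(0.360000, -1.085387) = 0.266047
  y ← -1.101239 + 0.24·0.266047 = -1.037388
y(0.48) ≈ -1.0374

-1.0374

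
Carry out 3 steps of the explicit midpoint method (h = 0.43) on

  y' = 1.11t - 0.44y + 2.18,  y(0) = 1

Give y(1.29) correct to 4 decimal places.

Midpoint: k1 = f(t_n, y_n); k2 = f(t_n + h/2, y_n + (h/2)·k1); y_{n+1} = y_n + h·k2.
t=0.000000, y=1.000000:
  k1 = f(0.000000, 1.000000) = 1.740000
  k2 = f(0.215000, 1.374100) = 1.814046
  y ← 1.000000 + 0.43·1.814046 = 1.780040
t=0.430000, y=1.780040:
  k1 = f(0.430000, 1.780040) = 1.874082
  k2 = f(0.645000, 2.182968) = 1.935444
  y ← 1.780040 + 0.43·1.935444 = 2.612281
t=0.860000, y=2.612281:
  k1 = f(0.860000, 2.612281) = 1.985196
  k2 = f(1.075000, 3.039098) = 2.036047
  y ← 2.612281 + 0.43·2.036047 = 3.487781
y(1.29) ≈ 3.4878

3.4878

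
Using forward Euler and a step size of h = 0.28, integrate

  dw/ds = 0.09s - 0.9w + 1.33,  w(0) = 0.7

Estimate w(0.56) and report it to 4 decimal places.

Euler: w_{n+1} = w_n + h·f(s_n, w_n).
s=0.000000, w=0.700000: f=0.700000 → w ← 0.700000 + 0.28·0.700000 = 0.896000
s=0.280000, w=0.896000: f=0.548800 → w ← 0.896000 + 0.28·0.548800 = 1.049664
w(0.56) ≈ 1.0497

1.0497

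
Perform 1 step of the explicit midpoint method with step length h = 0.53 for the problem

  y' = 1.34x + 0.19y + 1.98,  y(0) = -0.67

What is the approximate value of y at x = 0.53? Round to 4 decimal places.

Midpoint: k1 = f(x_n, y_n); k2 = f(x_n + h/2, y_n + (h/2)·k1); y_{n+1} = y_n + h·k2.
x=0.000000, y=-0.670000:
  k1 = f(0.000000, -0.670000) = 1.852700
  k2 = f(0.265000, -0.179034) = 2.301083
  y ← -0.670000 + 0.53·2.301083 = 0.549574
y(0.53) ≈ 0.5496

0.5496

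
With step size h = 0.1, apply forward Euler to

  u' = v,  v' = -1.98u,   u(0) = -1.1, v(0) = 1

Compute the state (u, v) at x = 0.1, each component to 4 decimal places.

-1.0000, 1.2178

Euler on (u,v): u_{n+1} = u_n + h·u', v_{n+1} = v_n + h·v'.
0.000000: (-1.100000, 1.000000); f=(1.000000, 2.178000) → (-1.000000, 1.217800)
(u(0.1), v(0.1)) ≈ (-1.0000, 1.2178)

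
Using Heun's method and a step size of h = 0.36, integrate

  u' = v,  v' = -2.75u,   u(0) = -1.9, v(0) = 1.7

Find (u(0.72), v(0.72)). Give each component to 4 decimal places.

Heun on (u,v): k1 = f(t_n, state_n); k2 = f(t_n + h, state_n + h·k1); state_{n+1} = state_n + (h/2)·(k1 + k2).
0.000000: (-1.900000, 1.700000)
  k1 = (1.700000, 5.225000)
  predictor → (-1.288000, 3.581000)
  k2 = (3.581000, 3.542000)
  → (-0.949420, 3.278060)
0.360000: (-0.949420, 3.278060)
  k1 = (3.278060, 2.610905)
  predictor → (0.230682, 4.217986)
  k2 = (4.217986, -0.634374)
  → (0.399868, 3.633836)
(u(0.72), v(0.72)) ≈ (0.3999, 3.6338)

0.3999, 3.6338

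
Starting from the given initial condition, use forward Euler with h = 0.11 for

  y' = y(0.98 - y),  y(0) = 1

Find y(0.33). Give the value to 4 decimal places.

0.9941

Euler: y_{n+1} = y_n + h·f(t_n, y_n).
t=0.000000, y=1.000000: f=-0.020000 → y ← 1.000000 + 0.11·(-0.020000) = 0.997800
t=0.110000, y=0.997800: f=-0.017761 → y ← 0.997800 + 0.11·(-0.017761) = 0.995846
t=0.220000, y=0.995846: f=-0.015780 → y ← 0.995846 + 0.11·(-0.015780) = 0.994110
y(0.33) ≈ 0.9941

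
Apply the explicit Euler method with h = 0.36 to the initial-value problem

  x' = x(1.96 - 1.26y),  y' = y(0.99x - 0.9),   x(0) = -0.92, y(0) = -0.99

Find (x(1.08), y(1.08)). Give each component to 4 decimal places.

Euler on (x,y): x_{n+1} = x_n + h·x', y_{n+1} = y_n + h·y'.
0.000000: (-0.920000, -0.990000); f=(-2.950808, 1.792692) → (-1.982291, -0.344631)
0.360000: (-1.982291, -0.344631); f=(-4.746070, 0.986495) → (-3.690876, 0.010507)
0.720000: (-3.690876, 0.010507); f=(-7.185253, -0.047850) → (-6.277567, -0.006719)
(x(1.08), y(1.08)) ≈ (-6.2776, -0.0067)

-6.2776, -0.0067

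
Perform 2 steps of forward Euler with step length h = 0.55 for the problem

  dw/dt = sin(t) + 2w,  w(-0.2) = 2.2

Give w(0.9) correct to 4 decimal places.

Euler: w_{n+1} = w_n + h·f(t_n, w_n).
t=-0.200000, w=2.200000: f=4.201331 → w ← 2.200000 + 0.55·4.201331 = 4.510732
t=0.350000, w=4.510732: f=9.364362 → w ← 4.510732 + 0.55·9.364362 = 9.661131
w(0.9) ≈ 9.6611

9.6611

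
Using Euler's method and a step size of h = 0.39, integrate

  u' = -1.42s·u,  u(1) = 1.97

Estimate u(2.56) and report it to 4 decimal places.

Euler: u_{n+1} = u_n + h·f(s_n, u_n).
s=1.000000, u=1.970000: f=-2.797400 → u ← 1.970000 + 0.39·(-2.797400) = 0.879014
s=1.390000, u=0.879014: f=-1.734998 → u ← 0.879014 + 0.39·(-1.734998) = 0.202365
s=1.780000, u=0.202365: f=-0.511497 → u ← 0.202365 + 0.39·(-0.511497) = 0.002881
s=2.170000, u=0.002881: f=-0.008877 → u ← 0.002881 + 0.39·(-0.008877) = -0.000581
u(2.56) ≈ -0.0006

-0.0006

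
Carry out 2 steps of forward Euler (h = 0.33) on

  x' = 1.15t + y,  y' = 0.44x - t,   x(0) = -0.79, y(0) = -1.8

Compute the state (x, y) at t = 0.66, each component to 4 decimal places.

Euler on (x,y): x_{n+1} = x_n + h·x', y_{n+1} = y_n + h·y'.
0.000000: (-0.790000, -1.800000); f=(-1.800000, -0.347600) → (-1.384000, -1.914708)
0.330000: (-1.384000, -1.914708); f=(-1.535208, -0.938960) → (-1.890619, -2.224565)
(x(0.66), y(0.66)) ≈ (-1.8906, -2.2246)

-1.8906, -2.2246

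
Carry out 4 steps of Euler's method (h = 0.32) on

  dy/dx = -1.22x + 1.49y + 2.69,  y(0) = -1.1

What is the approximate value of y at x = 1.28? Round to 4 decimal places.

Euler: y_{n+1} = y_n + h·f(x_n, y_n).
x=0.000000, y=-1.100000: f=1.051000 → y ← -1.100000 + 0.32·1.051000 = -0.763680
x=0.320000, y=-0.763680: f=1.161717 → y ← -0.763680 + 0.32·1.161717 = -0.391931
x=0.640000, y=-0.391931: f=1.325223 → y ← -0.391931 + 0.32·1.325223 = 0.032141
x=0.960000, y=0.032141: f=1.566690 → y ← 0.032141 + 0.32·1.566690 = 0.533482
y(1.28) ≈ 0.5335

0.5335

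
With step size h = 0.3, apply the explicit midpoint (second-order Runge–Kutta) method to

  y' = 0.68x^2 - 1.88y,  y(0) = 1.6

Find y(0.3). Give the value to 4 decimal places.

Midpoint: k1 = f(x_n, y_n); k2 = f(x_n + h/2, y_n + (h/2)·k1); y_{n+1} = y_n + h·k2.
x=0.000000, y=1.600000:
  k1 = f(0.000000, 1.600000) = -3.008000
  k2 = f(0.150000, 1.148800) = -2.144444
  y ← 1.600000 + 0.3·(-2.144444) = 0.956667
y(0.3) ≈ 0.9567

0.9567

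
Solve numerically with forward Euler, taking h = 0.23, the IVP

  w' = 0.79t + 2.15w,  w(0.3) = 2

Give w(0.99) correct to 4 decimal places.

7.0798

Euler: w_{n+1} = w_n + h·f(t_n, w_n).
t=0.300000, w=2.000000: f=4.537000 → w ← 2.000000 + 0.23·4.537000 = 3.043510
t=0.530000, w=3.043510: f=6.962247 → w ← 3.043510 + 0.23·6.962247 = 4.644827
t=0.760000, w=4.644827: f=10.586777 → w ← 4.644827 + 0.23·10.586777 = 7.079785
w(0.99) ≈ 7.0798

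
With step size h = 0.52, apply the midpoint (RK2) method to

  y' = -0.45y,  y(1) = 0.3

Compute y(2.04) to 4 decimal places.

0.1888

Midpoint: k1 = f(x_n, y_n); k2 = f(x_n + h/2, y_n + (h/2)·k1); y_{n+1} = y_n + h·k2.
x=1.000000, y=0.300000:
  k1 = f(1.000000, 0.300000) = -0.135000
  k2 = f(1.260000, 0.264900) = -0.119205
  y ← 0.300000 + 0.52·(-0.119205) = 0.238013
x=1.520000, y=0.238013:
  k1 = f(1.520000, 0.238013) = -0.107106
  k2 = f(1.780000, 0.210166) = -0.094575
  y ← 0.238013 + 0.52·(-0.094575) = 0.188835
y(2.04) ≈ 0.1888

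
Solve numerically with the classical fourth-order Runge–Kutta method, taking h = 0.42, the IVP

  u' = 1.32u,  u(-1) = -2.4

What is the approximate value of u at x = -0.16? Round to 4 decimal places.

-7.2697

RK4: k1 = f(x_n, u_n); k2 = f(x_n + h/2, u_n + (h/2)·k1); k3 = f(x_n + h/2, u_n + (h/2)·k2); k4 = f(x_n + h, u_n + h·k3); u_{n+1} = u_n + (h/6)·(k1 + 2k2 + 2k3 + k4).
x=-1.000000, u=-2.400000:
  k1 = f(-1.000000, -2.400000) = -3.168000
  k2 = f(-0.790000, -3.065280) = -4.046170
  k3 = f(-0.790000, -3.249696) = -4.289598
  k4 = f(-0.580000, -4.201631) = -5.546153
  u ← -2.400000 + (0.42/6)·(k1 + 2k2 + 2k3 + k4) = -4.176998
x=-0.580000, u=-4.176998:
  k1 = f(-0.580000, -4.176998) = -5.513638
  k2 = f(-0.370000, -5.334862) = -7.042018
  k3 = f(-0.370000, -5.655822) = -7.465685
  k4 = f(-0.160000, -7.312586) = -9.652613
  u ← -4.176998 + (0.42/6)·(k1 + 2k2 + 2k3 + k4) = -7.269714
u(-0.16) ≈ -7.2697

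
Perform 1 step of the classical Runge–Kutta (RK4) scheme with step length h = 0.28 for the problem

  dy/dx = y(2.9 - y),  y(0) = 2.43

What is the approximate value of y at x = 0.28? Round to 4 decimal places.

RK4: k1 = f(x_n, y_n); k2 = f(x_n + h/2, y_n + (h/2)·k1); k3 = f(x_n + h/2, y_n + (h/2)·k2); k4 = f(x_n + h, y_n + h·k3); y_{n+1} = y_n + (h/6)·(k1 + 2k2 + 2k3 + k4).
x=0.000000, y=2.430000:
  k1 = f(0.000000, 2.430000) = 1.142100
  k2 = f(0.140000, 2.589894) = 0.803142
  k3 = f(0.140000, 2.542440) = 0.909075
  k4 = f(0.280000, 2.684541) = 0.578408
  y ← 2.430000 + (0.28/6)·(k1 + 2k2 + 2k3 + k4) = 2.670097
y(0.28) ≈ 2.6701

2.6701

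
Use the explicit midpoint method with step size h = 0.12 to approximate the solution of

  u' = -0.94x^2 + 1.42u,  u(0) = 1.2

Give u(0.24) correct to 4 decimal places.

Midpoint: k1 = f(x_n, u_n); k2 = f(x_n + h/2, u_n + (h/2)·k1); u_{n+1} = u_n + h·k2.
x=0.000000, u=1.200000:
  k1 = f(0.000000, 1.200000) = 1.704000
  k2 = f(0.060000, 1.302240) = 1.845797
  u ← 1.200000 + 0.12·1.845797 = 1.421496
x=0.120000, u=1.421496:
  k1 = f(0.120000, 1.421496) = 2.004988
  k2 = f(0.180000, 1.541795) = 2.158893
  u ← 1.421496 + 0.12·2.158893 = 1.680563
u(0.24) ≈ 1.6806

1.6806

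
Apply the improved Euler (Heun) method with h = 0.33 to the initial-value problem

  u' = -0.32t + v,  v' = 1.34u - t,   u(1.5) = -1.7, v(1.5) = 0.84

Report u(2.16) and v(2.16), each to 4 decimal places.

Heun on (u,v): k1 = f(t_n, state_n); k2 = f(t_n + h, state_n + h·k1); state_{n+1} = state_n + (h/2)·(k1 + k2).
1.500000: (-1.700000, 0.840000)
  k1 = (0.360000, -3.778000)
  predictor → (-1.581200, -0.406740)
  k2 = (-0.992340, -3.948808)
  → (-1.804336, -0.434923)
1.830000: (-1.804336, -0.434923)
  k1 = (-1.020523, -4.247810)
  predictor → (-2.141109, -1.836701)
  k2 = (-2.527901, -5.029086)
  → (-2.389826, -1.965611)
(u(2.16), v(2.16)) ≈ (-2.3898, -1.9656)

-2.3898, -1.9656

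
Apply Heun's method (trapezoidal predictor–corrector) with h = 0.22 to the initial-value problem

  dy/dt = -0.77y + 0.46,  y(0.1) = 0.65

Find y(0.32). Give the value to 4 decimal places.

0.6418

Heun: k1 = f(t_n, y_n); k2 = f(t_n + h, y_n + h·k1); y_{n+1} = y_n + (h/2)·(k1 + k2).
t=0.100000, y=0.650000:
  k1 = f(0.100000, 0.650000) = -0.040500
  k2 = f(0.320000, 0.641090) = -0.033639
  y ← 0.650000 + (0.22/2)·(-0.040500 + (-0.033639)) = 0.641845
y(0.32) ≈ 0.6418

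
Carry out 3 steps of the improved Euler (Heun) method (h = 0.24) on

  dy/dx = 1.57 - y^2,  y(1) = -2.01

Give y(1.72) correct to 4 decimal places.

Heun: k1 = f(x_n, y_n); k2 = f(x_n + h, y_n + h·k1); y_{n+1} = y_n + (h/2)·(k1 + k2).
x=1.000000, y=-2.010000:
  k1 = f(1.000000, -2.010000) = -2.470100
  k2 = f(1.240000, -2.602824) = -5.204693
  y ← -2.010000 + (0.24/2)·(-2.470100 + (-5.204693)) = -2.930975
x=1.240000, y=-2.930975:
  k1 = f(1.240000, -2.930975) = -7.020615
  k2 = f(1.480000, -4.615923) = -19.736743
  y ← -2.930975 + (0.24/2)·(-7.020615 + (-19.736743)) = -6.141858
x=1.480000, y=-6.141858:
  k1 = f(1.480000, -6.141858) = -36.152421
  k2 = f(1.720000, -14.818439) = -218.016143
  y ← -6.141858 + (0.24/2)·(-36.152421 + (-218.016143)) = -36.642086
y(1.72) ≈ -36.6421

-36.6421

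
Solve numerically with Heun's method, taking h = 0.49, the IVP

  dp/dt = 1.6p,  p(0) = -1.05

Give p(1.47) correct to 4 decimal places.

-9.6041

Heun: k1 = f(t_n, p_n); k2 = f(t_n + h, p_n + h·k1); p_{n+1} = p_n + (h/2)·(k1 + k2).
t=0.000000, p=-1.050000:
  k1 = f(0.000000, -1.050000) = -1.680000
  k2 = f(0.490000, -1.873200) = -2.997120
  p ← -1.050000 + (0.49/2)·(-1.680000 + (-2.997120)) = -2.195894
t=0.490000, p=-2.195894:
  k1 = f(0.490000, -2.195894) = -3.513431
  k2 = f(0.980000, -3.917476) = -6.267961
  p ← -2.195894 + (0.49/2)·(-3.513431 + (-6.267961)) = -4.592335
t=0.980000, p=-4.592335:
  k1 = f(0.980000, -4.592335) = -7.347737
  k2 = f(1.470000, -8.192726) = -13.108362
  p ← -4.592335 + (0.49/2)·(-7.347737 + (-13.108362)) = -9.604080
p(1.47) ≈ -9.6041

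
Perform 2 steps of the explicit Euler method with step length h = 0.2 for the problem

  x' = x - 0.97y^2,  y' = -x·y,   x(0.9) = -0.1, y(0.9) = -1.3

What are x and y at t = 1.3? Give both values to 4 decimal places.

Euler on (x,y): x_{n+1} = x_n + h·x', y_{n+1} = y_n + h·y'.
0.900000: (-0.100000, -1.300000); f=(-1.739300, -0.130000) → (-0.447860, -1.326000)
1.100000: (-0.447860, -1.326000); f=(-2.153388, -0.593862) → (-0.878538, -1.444772)
(x(1.3), y(1.3)) ≈ (-0.8785, -1.4448)

-0.8785, -1.4448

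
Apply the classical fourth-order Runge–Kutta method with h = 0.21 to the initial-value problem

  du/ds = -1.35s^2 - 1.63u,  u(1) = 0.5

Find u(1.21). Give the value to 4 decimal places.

0.0579

RK4: k1 = f(s_n, u_n); k2 = f(s_n + h/2, u_n + (h/2)·k1); k3 = f(s_n + h/2, u_n + (h/2)·k2); k4 = f(s_n + h, u_n + h·k3); u_{n+1} = u_n + (h/6)·(k1 + 2k2 + 2k3 + k4).
s=1.000000, u=0.500000:
  k1 = f(1.000000, 0.500000) = -2.165000
  k2 = f(1.105000, 0.272675) = -2.092844
  k3 = f(1.105000, 0.280251) = -2.105193
  k4 = f(1.210000, 0.057909) = -2.070927
  u ← 0.500000 + (0.21/6)·(k1 + 2k2 + 2k3 + k4) = 0.057880
u(1.21) ≈ 0.0579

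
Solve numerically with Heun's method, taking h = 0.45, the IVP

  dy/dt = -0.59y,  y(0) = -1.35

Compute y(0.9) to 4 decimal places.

Heun: k1 = f(t_n, y_n); k2 = f(t_n + h, y_n + h·k1); y_{n+1} = y_n + (h/2)·(k1 + k2).
t=0.000000, y=-1.350000:
  k1 = f(0.000000, -1.350000) = 0.796500
  k2 = f(0.450000, -0.991575) = 0.585029
  y ← -1.350000 + (0.45/2)·(0.796500 + 0.585029) = -1.039156
t=0.450000, y=-1.039156:
  k1 = f(0.450000, -1.039156) = 0.613102
  k2 = f(0.900000, -0.763260) = 0.450323
  y ← -1.039156 + (0.45/2)·(0.613102 + 0.450323) = -0.799885
y(0.9) ≈ -0.7999

-0.7999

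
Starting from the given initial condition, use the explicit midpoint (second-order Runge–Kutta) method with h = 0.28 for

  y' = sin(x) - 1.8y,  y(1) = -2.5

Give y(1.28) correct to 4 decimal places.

-1.3625

Midpoint: k1 = f(x_n, y_n); k2 = f(x_n + h/2, y_n + (h/2)·k1); y_{n+1} = y_n + h·k2.
x=1.000000, y=-2.500000:
  k1 = f(1.000000, -2.500000) = 5.341471
  k2 = f(1.140000, -1.752194) = 4.062583
  y ← -2.500000 + 0.28·4.062583 = -1.362477
y(1.28) ≈ -1.3625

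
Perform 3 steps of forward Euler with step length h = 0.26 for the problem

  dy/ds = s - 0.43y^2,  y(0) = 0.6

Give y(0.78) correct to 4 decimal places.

Euler: y_{n+1} = y_n + h·f(s_n, y_n).
s=0.000000, y=0.600000: f=-0.154800 → y ← 0.600000 + 0.26·(-0.154800) = 0.559752
s=0.260000, y=0.559752: f=0.125271 → y ← 0.559752 + 0.26·0.125271 = 0.592323
s=0.520000, y=0.592323: f=0.369136 → y ← 0.592323 + 0.26·0.369136 = 0.688298
y(0.78) ≈ 0.6883

0.6883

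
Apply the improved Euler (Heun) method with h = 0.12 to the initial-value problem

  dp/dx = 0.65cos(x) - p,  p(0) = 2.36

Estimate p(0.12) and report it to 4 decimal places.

2.1668

Heun: k1 = f(x_n, p_n); k2 = f(x_n + h, p_n + h·k1); p_{n+1} = p_n + (h/2)·(k1 + k2).
x=0.000000, p=2.360000:
  k1 = f(0.000000, 2.360000) = -1.710000
  k2 = f(0.120000, 2.154800) = -1.509474
  p ← 2.360000 + (0.12/2)·(-1.710000 + (-1.509474)) = 2.166832
p(0.12) ≈ 2.1668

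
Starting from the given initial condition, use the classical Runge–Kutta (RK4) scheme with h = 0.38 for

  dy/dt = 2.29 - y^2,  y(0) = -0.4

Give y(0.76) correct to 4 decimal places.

1.0657

RK4: k1 = f(t_n, y_n); k2 = f(t_n + h/2, y_n + (h/2)·k1); k3 = f(t_n + h/2, y_n + (h/2)·k2); k4 = f(t_n + h, y_n + h·k3); y_{n+1} = y_n + (h/6)·(k1 + 2k2 + 2k3 + k4).
t=0.000000, y=-0.400000:
  k1 = f(0.000000, -0.400000) = 2.130000
  k2 = f(0.190000, 0.004700) = 2.289978
  k3 = f(0.190000, 0.035096) = 2.288768
  k4 = f(0.380000, 0.469732) = 2.069352
  y ← -0.400000 + (0.38/6)·(k1 + 2k2 + 2k3 + k4) = 0.445933
t=0.380000, y=0.445933:
  k1 = f(0.380000, 0.445933) = 2.091143
  k2 = f(0.570000, 0.843251) = 1.578928
  k3 = f(0.570000, 0.745930) = 1.733589
  k4 = f(0.760000, 1.104697) = 1.069644
  y ← 0.445933 + (0.38/6)·(k1 + 2k2 + 2k3 + k4) = 1.065702
y(0.76) ≈ 1.0657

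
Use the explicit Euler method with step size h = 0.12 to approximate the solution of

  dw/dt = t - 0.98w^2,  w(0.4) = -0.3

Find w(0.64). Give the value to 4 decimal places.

Euler: w_{n+1} = w_n + h·f(t_n, w_n).
t=0.400000, w=-0.300000: f=0.311800 → w ← -0.300000 + 0.12·0.311800 = -0.262584
t=0.520000, w=-0.262584: f=0.452429 → w ← -0.262584 + 0.12·0.452429 = -0.208293
w(0.64) ≈ -0.2083

-0.2083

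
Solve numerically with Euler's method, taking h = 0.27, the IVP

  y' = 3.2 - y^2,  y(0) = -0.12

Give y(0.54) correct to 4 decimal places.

1.4562

Euler: y_{n+1} = y_n + h·f(t_n, y_n).
t=0.000000, y=-0.120000: f=3.185600 → y ← -0.120000 + 0.27·3.185600 = 0.740112
t=0.270000, y=0.740112: f=2.652234 → y ← 0.740112 + 0.27·2.652234 = 1.456215
y(0.54) ≈ 1.4562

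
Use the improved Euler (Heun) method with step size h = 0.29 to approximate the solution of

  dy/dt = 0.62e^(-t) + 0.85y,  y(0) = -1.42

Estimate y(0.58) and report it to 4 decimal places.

-1.9520

Heun: k1 = f(t_n, y_n); k2 = f(t_n + h, y_n + h·k1); y_{n+1} = y_n + (h/2)·(k1 + k2).
t=0.000000, y=-1.420000:
  k1 = f(0.000000, -1.420000) = -0.587000
  k2 = f(0.290000, -1.590230) = -0.887772
  y ← -1.420000 + (0.29/2)·(-0.587000 + (-0.887772)) = -1.633842
t=0.290000, y=-1.633842:
  k1 = f(0.290000, -1.633842) = -0.924842
  k2 = f(0.580000, -1.902046) = -1.269602
  y ← -1.633842 + (0.29/2)·(-0.924842 + (-1.269602)) = -1.952036
y(0.58) ≈ -1.9520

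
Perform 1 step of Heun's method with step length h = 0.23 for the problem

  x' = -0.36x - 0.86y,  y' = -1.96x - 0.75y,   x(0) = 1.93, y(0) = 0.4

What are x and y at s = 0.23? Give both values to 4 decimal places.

Heun on (x,y): k1 = f(s_n, state_n); k2 = f(s_n + h, state_n + h·k1); state_{n+1} = state_n + (h/2)·(k1 + k2).
0.000000: (1.930000, 0.400000)
  k1 = (-1.038800, -4.082800)
  predictor → (1.691076, -0.539044)
  k2 = (-0.145210, -2.910226)
  → (1.793839, -0.404198)
(x(0.23), y(0.23)) ≈ (1.7938, -0.4042)

1.7938, -0.4042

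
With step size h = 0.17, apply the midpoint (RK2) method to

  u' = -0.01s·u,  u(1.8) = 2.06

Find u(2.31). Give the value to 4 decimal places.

Midpoint: k1 = f(s_n, u_n); k2 = f(s_n + h/2, u_n + (h/2)·k1); u_{n+1} = u_n + h·k2.
s=1.800000, u=2.060000:
  k1 = f(1.800000, 2.060000) = -0.037080
  k2 = f(1.885000, 2.056848) = -0.038772
  u ← 2.060000 + 0.17·(-0.038772) = 2.053409
s=1.970000, u=2.053409:
  k1 = f(1.970000, 2.053409) = -0.040452
  k2 = f(2.055000, 2.049970) = -0.042127
  u ← 2.053409 + 0.17·(-0.042127) = 2.046247
s=2.140000, u=2.046247:
  k1 = f(2.140000, 2.046247) = -0.043790
  k2 = f(2.225000, 2.042525) = -0.045446
  u ← 2.046247 + 0.17·(-0.045446) = 2.038521
u(2.31) ≈ 2.0385

2.0385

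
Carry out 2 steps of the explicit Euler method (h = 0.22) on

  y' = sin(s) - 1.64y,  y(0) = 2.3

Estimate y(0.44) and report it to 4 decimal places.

0.9877

Euler: y_{n+1} = y_n + h·f(s_n, y_n).
s=0.000000, y=2.300000: f=-3.772000 → y ← 2.300000 + 0.22·(-3.772000) = 1.470160
s=0.220000, y=1.470160: f=-2.192833 → y ← 1.470160 + 0.22·(-2.192833) = 0.987737
y(0.44) ≈ 0.9877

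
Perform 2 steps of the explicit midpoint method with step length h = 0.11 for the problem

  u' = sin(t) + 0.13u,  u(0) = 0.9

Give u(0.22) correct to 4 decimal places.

Midpoint: k1 = f(t_n, u_n); k2 = f(t_n + h/2, u_n + (h/2)·k1); u_{n+1} = u_n + h·k2.
t=0.000000, u=0.900000:
  k1 = f(0.000000, 0.900000) = 0.117000
  k2 = f(0.055000, 0.906435) = 0.172809
  u ← 0.900000 + 0.11·0.172809 = 0.919009
t=0.110000, u=0.919009:
  k1 = f(0.110000, 0.919009) = 0.229249
  k2 = f(0.165000, 0.931618) = 0.285363
  u ← 0.919009 + 0.11·0.285363 = 0.950399
u(0.22) ≈ 0.9504

0.9504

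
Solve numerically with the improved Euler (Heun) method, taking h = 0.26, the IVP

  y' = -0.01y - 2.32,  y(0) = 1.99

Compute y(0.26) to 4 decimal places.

1.3824

Heun: k1 = f(t_n, y_n); k2 = f(t_n + h, y_n + h·k1); y_{n+1} = y_n + (h/2)·(k1 + k2).
t=0.000000, y=1.990000:
  k1 = f(0.000000, 1.990000) = -2.339900
  k2 = f(0.260000, 1.381626) = -2.333816
  y ← 1.990000 + (0.26/2)·(-2.339900 + (-2.333816)) = 1.382417
y(0.26) ≈ 1.3824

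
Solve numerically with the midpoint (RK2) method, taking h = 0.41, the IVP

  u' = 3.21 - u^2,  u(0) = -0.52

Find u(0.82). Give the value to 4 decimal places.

Midpoint: k1 = f(t_n, u_n); k2 = f(t_n + h/2, u_n + (h/2)·k1); u_{n+1} = u_n + h·k2.
t=0.000000, u=-0.520000:
  k1 = f(0.000000, -0.520000) = 2.939600
  k2 = f(0.205000, 0.082618) = 3.203174
  u ← -0.520000 + 0.41·3.203174 = 0.793301
t=0.410000, u=0.793301:
  k1 = f(0.410000, 0.793301) = 2.580673
  k2 = f(0.615000, 1.322339) = 1.461419
  u ← 0.793301 + 0.41·1.461419 = 1.392483
u(0.82) ≈ 1.3925

1.3925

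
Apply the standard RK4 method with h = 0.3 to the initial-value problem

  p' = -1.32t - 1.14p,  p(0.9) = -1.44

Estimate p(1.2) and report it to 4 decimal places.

-1.3780

RK4: k1 = f(t_n, p_n); k2 = f(t_n + h/2, p_n + (h/2)·k1); k3 = f(t_n + h/2, p_n + (h/2)·k2); k4 = f(t_n + h, p_n + h·k3); p_{n+1} = p_n + (h/6)·(k1 + 2k2 + 2k3 + k4).
t=0.900000, p=-1.440000:
  k1 = f(0.900000, -1.440000) = 0.453600
  k2 = f(1.050000, -1.371960) = 0.178034
  k3 = f(1.050000, -1.413295) = 0.225156
  k4 = f(1.200000, -1.372453) = -0.019403
  p ← -1.440000 + (0.3/6)·(k1 + 2k2 + 2k3 + k4) = -1.377971
p(1.2) ≈ -1.3780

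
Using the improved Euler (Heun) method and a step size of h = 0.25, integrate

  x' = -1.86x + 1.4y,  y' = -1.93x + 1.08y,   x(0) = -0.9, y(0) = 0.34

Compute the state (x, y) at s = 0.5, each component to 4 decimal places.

0.0341, 1.1588

Heun on (x,y): k1 = f(s_n, state_n); k2 = f(s_n + h, state_n + h·k1); state_{n+1} = state_n + (h/2)·(k1 + k2).
0.000000: (-0.900000, 0.340000)
  k1 = (2.150000, 2.104200)
  predictor → (-0.362500, 0.866050)
  k2 = (1.886720, 1.634959)
  → (-0.395410, 0.807395)
0.250000: (-0.395410, 0.807395)
  k1 = (1.865815, 1.635128)
  predictor → (0.071044, 1.216177)
  k2 = (1.570506, 1.176356)
  → (0.034130, 1.158830)
(x(0.5), y(0.5)) ≈ (0.0341, 1.1588)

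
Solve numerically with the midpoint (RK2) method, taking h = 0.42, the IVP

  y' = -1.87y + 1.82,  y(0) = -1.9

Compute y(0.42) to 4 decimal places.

-0.5295

Midpoint: k1 = f(s_n, y_n); k2 = f(s_n + h/2, y_n + (h/2)·k1); y_{n+1} = y_n + h·k2.
s=0.000000, y=-1.900000:
  k1 = f(0.000000, -1.900000) = 5.373000
  k2 = f(0.210000, -0.771670) = 3.263023
  y ← -1.900000 + 0.42·3.263023 = -0.529530
y(0.42) ≈ -0.5295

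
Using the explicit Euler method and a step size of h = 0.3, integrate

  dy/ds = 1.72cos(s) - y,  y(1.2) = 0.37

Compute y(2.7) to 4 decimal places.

-0.5007

Euler: y_{n+1} = y_n + h·f(s_n, y_n).
s=1.200000, y=0.370000: f=0.253255 → y ← 0.370000 + 0.3·0.253255 = 0.445977
s=1.500000, y=0.445977: f=-0.324309 → y ← 0.445977 + 0.3·(-0.324309) = 0.348684
s=1.800000, y=0.348684: f=-0.739472 → y ← 0.348684 + 0.3·(-0.739472) = 0.126843
s=2.100000, y=0.126843: f=-0.995178 → y ← 0.126843 + 0.3·(-0.995178) = -0.171711
s=2.400000, y=-0.171711: f=-1.096606 → y ← -0.171711 + 0.3·(-1.096606) = -0.500693
y(2.7) ≈ -0.5007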